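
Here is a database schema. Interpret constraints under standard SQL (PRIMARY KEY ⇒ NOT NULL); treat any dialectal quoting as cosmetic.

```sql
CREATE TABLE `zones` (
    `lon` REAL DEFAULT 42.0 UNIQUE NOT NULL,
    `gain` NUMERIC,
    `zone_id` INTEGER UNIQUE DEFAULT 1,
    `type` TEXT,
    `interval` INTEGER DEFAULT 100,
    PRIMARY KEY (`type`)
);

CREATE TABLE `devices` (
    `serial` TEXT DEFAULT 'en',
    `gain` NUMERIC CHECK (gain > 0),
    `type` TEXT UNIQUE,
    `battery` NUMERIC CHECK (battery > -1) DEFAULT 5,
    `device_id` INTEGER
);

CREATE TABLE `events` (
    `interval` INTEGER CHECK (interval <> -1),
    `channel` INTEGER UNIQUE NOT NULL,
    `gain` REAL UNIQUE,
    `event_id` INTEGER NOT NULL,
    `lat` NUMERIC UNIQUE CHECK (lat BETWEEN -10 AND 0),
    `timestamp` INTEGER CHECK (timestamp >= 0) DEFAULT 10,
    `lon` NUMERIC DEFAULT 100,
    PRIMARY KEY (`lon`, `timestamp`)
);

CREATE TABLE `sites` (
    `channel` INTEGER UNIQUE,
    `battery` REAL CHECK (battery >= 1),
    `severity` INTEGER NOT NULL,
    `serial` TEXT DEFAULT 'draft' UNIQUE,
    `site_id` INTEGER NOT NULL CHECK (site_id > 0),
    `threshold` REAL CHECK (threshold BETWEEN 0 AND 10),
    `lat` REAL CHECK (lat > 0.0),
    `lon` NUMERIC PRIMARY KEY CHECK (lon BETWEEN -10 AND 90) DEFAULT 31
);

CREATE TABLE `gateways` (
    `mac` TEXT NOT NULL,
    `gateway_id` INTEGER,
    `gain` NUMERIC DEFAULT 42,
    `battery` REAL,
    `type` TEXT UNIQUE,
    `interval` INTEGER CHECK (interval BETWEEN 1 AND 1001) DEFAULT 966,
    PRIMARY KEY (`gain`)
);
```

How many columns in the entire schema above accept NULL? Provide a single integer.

zones: 3 nullable (gain, zone_id, interval — PK (type) and explicit NOT NULL columns excluded).
devices: 5 nullable (serial, gain, type, battery, device_id — PK none and explicit NOT NULL columns excluded).
events: 3 nullable (interval, gain, lat — PK (lon, timestamp) and explicit NOT NULL columns excluded).
sites: 5 nullable (channel, battery, serial, threshold, lat — PK (lon) and explicit NOT NULL columns excluded).
gateways: 4 nullable (gateway_id, battery, type, interval — PK (gain) and explicit NOT NULL columns excluded).
Total: 3 + 5 + 3 + 5 + 4 = 20.

20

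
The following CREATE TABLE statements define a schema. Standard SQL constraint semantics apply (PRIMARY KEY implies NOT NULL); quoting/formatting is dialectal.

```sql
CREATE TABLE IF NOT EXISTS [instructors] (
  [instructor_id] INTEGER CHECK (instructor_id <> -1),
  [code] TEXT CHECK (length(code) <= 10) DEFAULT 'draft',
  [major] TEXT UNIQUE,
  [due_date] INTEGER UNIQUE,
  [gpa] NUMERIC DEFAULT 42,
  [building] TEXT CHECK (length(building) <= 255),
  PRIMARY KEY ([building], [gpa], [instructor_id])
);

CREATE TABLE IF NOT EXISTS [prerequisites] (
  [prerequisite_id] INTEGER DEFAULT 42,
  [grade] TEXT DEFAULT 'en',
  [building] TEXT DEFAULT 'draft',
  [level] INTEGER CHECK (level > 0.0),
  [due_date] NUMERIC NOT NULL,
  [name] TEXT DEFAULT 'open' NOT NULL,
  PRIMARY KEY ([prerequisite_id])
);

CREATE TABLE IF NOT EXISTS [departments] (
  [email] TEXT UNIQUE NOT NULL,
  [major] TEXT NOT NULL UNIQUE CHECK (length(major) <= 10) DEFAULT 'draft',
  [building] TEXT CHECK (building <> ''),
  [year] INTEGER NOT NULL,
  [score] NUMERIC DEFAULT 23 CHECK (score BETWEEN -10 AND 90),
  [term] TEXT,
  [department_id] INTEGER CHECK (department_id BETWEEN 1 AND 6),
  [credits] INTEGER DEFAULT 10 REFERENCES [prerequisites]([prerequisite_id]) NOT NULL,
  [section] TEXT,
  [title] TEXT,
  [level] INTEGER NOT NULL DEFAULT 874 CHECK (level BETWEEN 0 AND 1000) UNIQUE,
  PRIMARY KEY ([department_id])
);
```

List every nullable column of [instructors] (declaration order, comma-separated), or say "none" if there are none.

- instructor_id: part of the PRIMARY KEY, which implies NOT NULL → not nullable.
- code: CHECK does not forbid NULL (a CHECK constraint passes when its expression is NULL) → nullable.
- major: UNIQUE does not imply NOT NULL → nullable.
- due_date: UNIQUE does not imply NOT NULL → nullable.
- gpa: part of the PRIMARY KEY, which implies NOT NULL → not nullable.
- building: part of the PRIMARY KEY, which implies NOT NULL → not nullable.

code, major, due_date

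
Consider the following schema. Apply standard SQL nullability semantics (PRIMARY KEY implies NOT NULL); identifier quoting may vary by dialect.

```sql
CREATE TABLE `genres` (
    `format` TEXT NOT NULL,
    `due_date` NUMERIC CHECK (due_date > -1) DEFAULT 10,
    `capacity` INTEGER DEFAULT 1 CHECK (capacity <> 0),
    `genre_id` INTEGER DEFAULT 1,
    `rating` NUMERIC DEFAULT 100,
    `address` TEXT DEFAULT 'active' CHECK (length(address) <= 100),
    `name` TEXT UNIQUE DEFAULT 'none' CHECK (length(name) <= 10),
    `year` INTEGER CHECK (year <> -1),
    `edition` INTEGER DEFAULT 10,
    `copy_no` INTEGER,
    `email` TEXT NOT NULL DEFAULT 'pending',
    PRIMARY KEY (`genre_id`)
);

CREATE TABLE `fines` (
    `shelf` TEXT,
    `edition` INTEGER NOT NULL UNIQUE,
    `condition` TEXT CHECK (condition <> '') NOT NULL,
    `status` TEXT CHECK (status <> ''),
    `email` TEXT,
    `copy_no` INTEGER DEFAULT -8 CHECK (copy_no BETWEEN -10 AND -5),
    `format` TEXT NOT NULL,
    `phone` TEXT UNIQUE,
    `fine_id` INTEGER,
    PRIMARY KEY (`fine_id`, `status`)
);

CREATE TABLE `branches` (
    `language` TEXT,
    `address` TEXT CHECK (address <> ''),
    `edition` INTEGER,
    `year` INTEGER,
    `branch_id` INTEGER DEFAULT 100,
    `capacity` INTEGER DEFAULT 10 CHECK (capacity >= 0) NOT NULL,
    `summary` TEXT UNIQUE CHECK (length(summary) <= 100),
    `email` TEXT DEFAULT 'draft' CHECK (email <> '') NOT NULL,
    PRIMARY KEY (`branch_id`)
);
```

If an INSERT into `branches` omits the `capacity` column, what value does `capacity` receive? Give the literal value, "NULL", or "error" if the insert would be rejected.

10

capacity has an explicit DEFAULT 10.
When the column is omitted from an INSERT, that default is used.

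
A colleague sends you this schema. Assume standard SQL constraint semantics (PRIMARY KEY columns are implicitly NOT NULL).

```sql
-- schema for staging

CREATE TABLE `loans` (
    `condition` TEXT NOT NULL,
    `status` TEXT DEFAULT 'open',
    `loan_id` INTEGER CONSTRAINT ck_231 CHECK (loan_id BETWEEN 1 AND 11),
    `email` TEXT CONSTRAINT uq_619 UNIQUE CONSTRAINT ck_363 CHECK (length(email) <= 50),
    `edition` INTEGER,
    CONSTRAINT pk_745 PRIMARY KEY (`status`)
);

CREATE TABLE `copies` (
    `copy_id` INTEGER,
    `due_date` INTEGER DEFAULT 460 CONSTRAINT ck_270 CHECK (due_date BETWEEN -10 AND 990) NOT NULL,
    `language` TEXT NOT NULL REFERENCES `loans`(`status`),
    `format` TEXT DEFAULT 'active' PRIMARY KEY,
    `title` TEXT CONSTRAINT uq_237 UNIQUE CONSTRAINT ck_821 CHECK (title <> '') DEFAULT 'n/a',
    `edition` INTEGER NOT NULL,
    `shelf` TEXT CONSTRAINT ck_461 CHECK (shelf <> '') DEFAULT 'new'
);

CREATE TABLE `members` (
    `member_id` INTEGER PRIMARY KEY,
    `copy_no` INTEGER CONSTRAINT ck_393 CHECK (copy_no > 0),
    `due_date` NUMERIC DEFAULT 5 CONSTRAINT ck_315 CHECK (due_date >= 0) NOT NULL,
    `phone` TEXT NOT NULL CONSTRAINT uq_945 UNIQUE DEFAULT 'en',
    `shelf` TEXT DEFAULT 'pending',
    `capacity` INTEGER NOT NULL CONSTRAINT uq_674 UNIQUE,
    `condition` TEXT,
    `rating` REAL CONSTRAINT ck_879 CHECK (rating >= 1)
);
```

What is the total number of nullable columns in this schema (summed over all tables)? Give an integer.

10

loans: 3 nullable (loan_id, email, edition — PK (status) and explicit NOT NULL columns excluded).
copies: 3 nullable (copy_id, title, shelf — PK (format) and explicit NOT NULL columns excluded).
members: 4 nullable (copy_no, shelf, condition, rating — PK (member_id) and explicit NOT NULL columns excluded).
Total: 3 + 3 + 4 = 10.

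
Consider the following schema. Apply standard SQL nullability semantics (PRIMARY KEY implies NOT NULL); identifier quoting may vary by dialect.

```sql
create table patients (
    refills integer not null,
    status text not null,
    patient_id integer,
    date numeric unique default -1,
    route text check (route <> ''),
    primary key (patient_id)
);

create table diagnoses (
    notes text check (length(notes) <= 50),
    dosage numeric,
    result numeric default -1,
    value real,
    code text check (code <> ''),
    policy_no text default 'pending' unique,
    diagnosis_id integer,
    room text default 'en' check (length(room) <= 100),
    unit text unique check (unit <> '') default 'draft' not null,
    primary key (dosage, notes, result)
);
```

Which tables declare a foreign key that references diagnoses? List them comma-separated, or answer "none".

No REFERENCES clause anywhere in the schema names diagnoses.

none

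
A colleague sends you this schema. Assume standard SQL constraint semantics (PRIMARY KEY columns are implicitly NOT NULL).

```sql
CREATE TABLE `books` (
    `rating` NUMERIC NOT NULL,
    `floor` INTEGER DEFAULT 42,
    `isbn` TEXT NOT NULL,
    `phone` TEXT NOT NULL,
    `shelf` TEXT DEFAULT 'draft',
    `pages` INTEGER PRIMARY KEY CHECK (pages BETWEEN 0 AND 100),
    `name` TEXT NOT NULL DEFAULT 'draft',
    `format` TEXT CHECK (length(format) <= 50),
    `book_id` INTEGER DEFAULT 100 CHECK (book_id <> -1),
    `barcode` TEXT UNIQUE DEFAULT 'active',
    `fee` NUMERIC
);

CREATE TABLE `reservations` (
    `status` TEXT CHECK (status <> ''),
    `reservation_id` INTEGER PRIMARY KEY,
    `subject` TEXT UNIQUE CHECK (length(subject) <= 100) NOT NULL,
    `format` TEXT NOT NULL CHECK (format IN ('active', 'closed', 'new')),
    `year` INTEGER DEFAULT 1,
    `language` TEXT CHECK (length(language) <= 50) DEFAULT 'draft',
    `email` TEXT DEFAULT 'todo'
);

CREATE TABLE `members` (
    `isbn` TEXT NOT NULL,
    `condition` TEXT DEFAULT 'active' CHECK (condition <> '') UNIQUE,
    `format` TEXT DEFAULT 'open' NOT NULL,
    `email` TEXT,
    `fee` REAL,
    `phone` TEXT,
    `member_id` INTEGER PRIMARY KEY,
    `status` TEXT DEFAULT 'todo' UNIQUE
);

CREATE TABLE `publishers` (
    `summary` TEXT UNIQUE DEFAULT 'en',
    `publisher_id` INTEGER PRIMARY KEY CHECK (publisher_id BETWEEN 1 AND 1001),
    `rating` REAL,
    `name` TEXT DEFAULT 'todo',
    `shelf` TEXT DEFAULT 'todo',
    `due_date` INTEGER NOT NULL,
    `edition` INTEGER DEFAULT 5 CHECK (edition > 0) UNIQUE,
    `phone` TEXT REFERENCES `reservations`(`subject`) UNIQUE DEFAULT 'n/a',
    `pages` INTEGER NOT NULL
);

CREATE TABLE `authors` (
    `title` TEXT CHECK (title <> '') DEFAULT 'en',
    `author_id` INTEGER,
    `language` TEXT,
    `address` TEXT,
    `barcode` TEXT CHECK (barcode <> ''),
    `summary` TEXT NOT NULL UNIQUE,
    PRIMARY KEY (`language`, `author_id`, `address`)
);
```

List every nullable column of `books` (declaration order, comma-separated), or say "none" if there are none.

floor, shelf, format, book_id, barcode, fee

- rating: declared NOT NULL → not nullable.
- floor: DEFAULT only fills an omitted column; an explicit NULL is still allowed → nullable.
- isbn: declared NOT NULL → not nullable.
- phone: declared NOT NULL → not nullable.
- shelf: DEFAULT only fills an omitted column; an explicit NULL is still allowed → nullable.
- pages: part of the PRIMARY KEY, which implies NOT NULL → not nullable.
- name: declared NOT NULL → not nullable.
- format: CHECK does not forbid NULL (a CHECK constraint passes when its expression is NULL) → nullable.
- book_id: CHECK does not forbid NULL (a CHECK constraint passes when its expression is NULL) → nullable.
- barcode: UNIQUE does not imply NOT NULL → nullable.
- fee: no NOT NULL constraint applies → nullable.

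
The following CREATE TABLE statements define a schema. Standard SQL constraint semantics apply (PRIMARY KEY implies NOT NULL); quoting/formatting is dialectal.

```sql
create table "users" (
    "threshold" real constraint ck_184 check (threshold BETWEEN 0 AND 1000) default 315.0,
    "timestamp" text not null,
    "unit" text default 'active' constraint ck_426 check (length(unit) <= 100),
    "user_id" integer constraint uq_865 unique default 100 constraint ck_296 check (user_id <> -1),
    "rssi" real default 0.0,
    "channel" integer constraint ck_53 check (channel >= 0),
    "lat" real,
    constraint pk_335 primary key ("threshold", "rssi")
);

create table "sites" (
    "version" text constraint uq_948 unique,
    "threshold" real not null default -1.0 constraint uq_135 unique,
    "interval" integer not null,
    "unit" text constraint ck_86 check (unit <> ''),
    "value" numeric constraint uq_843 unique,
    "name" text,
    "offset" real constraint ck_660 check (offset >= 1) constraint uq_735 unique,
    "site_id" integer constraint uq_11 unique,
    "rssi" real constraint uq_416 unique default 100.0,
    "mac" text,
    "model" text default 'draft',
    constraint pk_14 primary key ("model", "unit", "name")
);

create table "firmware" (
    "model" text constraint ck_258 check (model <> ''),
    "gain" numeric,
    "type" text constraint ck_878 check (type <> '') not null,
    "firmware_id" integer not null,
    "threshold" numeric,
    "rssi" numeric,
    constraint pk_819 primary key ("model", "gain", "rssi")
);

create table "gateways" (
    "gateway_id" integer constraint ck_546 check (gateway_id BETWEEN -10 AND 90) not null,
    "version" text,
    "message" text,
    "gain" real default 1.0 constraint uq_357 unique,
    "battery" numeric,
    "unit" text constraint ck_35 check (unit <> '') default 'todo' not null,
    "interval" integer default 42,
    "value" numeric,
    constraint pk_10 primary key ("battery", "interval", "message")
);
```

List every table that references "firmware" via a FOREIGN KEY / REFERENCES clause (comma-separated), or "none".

none

No REFERENCES clause anywhere in the schema names firmware.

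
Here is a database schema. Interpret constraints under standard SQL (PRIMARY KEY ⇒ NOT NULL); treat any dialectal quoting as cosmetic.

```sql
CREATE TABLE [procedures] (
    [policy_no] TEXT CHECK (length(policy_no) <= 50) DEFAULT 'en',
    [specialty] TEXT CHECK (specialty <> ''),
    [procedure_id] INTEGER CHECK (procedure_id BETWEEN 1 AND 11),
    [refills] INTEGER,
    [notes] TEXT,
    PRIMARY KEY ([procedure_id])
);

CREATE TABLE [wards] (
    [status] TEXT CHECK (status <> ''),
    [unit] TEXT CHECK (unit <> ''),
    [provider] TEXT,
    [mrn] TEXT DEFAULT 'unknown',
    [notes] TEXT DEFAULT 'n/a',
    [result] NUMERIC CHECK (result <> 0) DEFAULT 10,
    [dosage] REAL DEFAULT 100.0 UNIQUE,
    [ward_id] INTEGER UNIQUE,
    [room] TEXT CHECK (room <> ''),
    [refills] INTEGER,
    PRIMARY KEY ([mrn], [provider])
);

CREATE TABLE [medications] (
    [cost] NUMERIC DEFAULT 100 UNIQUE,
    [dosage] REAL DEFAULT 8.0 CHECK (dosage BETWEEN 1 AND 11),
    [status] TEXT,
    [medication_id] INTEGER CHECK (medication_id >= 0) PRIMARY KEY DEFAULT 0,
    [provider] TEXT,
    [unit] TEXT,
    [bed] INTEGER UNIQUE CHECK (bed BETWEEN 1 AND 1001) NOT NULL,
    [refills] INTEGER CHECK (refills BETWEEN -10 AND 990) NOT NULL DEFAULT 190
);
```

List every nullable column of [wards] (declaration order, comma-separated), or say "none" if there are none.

status, unit, notes, result, dosage, ward_id, room, refills

- status: CHECK does not forbid NULL (a CHECK constraint passes when its expression is NULL) → nullable.
- unit: CHECK does not forbid NULL (a CHECK constraint passes when its expression is NULL) → nullable.
- provider: part of the PRIMARY KEY, which implies NOT NULL → not nullable.
- mrn: part of the PRIMARY KEY, which implies NOT NULL → not nullable.
- notes: DEFAULT only fills an omitted column; an explicit NULL is still allowed → nullable.
- result: CHECK does not forbid NULL (a CHECK constraint passes when its expression is NULL) → nullable.
- dosage: UNIQUE does not imply NOT NULL → nullable.
- ward_id: UNIQUE does not imply NOT NULL → nullable.
- room: CHECK does not forbid NULL (a CHECK constraint passes when its expression is NULL) → nullable.
- refills: no NOT NULL constraint applies → nullable.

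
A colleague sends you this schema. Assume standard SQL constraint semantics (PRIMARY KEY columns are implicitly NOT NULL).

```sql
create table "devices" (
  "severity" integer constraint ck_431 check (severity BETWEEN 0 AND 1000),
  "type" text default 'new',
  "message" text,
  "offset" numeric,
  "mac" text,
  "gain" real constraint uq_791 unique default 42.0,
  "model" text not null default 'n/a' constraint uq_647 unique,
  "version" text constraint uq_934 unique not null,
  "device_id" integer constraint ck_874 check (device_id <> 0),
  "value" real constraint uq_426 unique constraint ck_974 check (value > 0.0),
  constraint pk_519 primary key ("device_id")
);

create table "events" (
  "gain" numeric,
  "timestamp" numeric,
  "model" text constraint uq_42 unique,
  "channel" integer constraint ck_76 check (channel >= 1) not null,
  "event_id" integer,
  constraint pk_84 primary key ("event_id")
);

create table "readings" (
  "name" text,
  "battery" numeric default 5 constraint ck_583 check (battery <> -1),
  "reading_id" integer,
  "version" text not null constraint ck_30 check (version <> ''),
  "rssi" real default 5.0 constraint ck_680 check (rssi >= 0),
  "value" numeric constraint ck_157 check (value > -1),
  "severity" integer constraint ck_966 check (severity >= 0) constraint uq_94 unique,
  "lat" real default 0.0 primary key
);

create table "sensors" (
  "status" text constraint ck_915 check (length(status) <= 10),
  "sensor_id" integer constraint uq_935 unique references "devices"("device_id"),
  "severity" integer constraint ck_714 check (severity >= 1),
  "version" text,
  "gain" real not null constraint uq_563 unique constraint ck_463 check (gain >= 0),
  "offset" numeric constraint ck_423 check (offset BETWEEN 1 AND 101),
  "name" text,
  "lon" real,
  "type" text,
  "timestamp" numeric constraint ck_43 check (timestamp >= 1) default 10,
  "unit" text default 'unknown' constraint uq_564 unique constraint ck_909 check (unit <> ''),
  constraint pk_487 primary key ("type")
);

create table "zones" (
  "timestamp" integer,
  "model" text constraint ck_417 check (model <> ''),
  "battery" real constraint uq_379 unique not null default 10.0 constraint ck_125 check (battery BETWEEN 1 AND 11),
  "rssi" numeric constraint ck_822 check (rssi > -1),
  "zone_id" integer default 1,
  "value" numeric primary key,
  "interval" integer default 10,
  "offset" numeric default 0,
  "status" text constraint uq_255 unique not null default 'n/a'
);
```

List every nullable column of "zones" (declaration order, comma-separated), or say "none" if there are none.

timestamp, model, rssi, zone_id, interval, offset

- timestamp: no NOT NULL constraint applies → nullable.
- model: CHECK does not forbid NULL (a CHECK constraint passes when its expression is NULL) → nullable.
- battery: declared NOT NULL → not nullable.
- rssi: CHECK does not forbid NULL (a CHECK constraint passes when its expression is NULL) → nullable.
- zone_id: DEFAULT only fills an omitted column; an explicit NULL is still allowed → nullable.
- value: part of the PRIMARY KEY, which implies NOT NULL → not nullable.
- interval: DEFAULT only fills an omitted column; an explicit NULL is still allowed → nullable.
- offset: DEFAULT only fills an omitted column; an explicit NULL is still allowed → nullable.
- status: declared NOT NULL → not nullable.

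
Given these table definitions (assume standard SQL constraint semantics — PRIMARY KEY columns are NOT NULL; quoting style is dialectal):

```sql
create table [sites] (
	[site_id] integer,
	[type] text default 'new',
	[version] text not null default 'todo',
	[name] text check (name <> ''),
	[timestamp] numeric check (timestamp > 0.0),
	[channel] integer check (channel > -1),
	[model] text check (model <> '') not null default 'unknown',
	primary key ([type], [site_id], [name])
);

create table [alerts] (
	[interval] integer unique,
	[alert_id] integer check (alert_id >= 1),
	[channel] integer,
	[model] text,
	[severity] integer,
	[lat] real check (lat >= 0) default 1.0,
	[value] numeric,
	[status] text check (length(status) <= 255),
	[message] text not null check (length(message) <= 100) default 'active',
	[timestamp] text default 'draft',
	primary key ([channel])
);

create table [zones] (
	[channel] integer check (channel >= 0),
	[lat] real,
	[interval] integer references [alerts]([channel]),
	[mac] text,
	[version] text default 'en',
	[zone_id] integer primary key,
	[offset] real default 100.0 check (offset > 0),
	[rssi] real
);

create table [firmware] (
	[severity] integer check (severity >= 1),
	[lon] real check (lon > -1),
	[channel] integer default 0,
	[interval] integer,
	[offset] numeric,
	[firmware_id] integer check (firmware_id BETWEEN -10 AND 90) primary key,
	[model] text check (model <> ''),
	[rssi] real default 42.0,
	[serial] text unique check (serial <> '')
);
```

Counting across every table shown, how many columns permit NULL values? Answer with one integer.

sites: 2 nullable (timestamp, channel — PK (type, site_id, name) and explicit NOT NULL columns excluded).
alerts: 8 nullable (interval, alert_id, model, severity, lat, value, status, timestamp — PK (channel) and explicit NOT NULL columns excluded).
zones: 7 nullable (channel, lat, interval, mac, version, offset, rssi — PK (zone_id) and explicit NOT NULL columns excluded).
firmware: 8 nullable (severity, lon, channel, interval, offset, model, rssi, serial — PK (firmware_id) and explicit NOT NULL columns excluded).
Total: 2 + 8 + 7 + 8 = 25.

25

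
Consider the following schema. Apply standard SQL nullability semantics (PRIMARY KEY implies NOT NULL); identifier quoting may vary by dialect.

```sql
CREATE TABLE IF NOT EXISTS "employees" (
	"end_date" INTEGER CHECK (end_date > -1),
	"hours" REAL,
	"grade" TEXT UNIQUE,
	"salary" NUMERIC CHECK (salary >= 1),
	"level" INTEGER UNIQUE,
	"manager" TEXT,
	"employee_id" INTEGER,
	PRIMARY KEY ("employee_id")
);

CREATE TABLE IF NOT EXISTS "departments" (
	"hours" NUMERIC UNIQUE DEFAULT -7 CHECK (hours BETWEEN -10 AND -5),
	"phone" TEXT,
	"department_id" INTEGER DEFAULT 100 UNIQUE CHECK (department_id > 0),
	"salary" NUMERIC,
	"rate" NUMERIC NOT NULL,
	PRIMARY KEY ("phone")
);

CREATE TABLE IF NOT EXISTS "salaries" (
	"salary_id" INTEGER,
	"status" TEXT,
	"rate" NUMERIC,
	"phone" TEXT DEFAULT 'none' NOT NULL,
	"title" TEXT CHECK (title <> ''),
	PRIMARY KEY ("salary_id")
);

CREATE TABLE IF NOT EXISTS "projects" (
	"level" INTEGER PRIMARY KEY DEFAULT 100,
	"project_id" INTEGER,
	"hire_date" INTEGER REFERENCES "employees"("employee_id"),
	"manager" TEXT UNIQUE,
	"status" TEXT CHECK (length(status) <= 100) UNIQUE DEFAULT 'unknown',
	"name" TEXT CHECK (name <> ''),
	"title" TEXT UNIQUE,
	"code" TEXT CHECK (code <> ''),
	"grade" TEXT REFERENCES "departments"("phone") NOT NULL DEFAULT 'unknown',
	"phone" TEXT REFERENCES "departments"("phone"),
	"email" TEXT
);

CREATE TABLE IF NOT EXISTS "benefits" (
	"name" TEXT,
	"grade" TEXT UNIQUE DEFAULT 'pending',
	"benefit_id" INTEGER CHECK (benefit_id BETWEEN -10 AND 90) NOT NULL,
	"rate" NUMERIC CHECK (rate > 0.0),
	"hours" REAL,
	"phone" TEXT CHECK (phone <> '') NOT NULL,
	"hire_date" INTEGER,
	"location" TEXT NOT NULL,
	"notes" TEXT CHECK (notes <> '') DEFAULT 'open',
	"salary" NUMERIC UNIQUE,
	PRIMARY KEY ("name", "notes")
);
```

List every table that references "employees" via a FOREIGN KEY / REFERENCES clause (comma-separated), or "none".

projects

- projects.hire_date references employees(employee_id).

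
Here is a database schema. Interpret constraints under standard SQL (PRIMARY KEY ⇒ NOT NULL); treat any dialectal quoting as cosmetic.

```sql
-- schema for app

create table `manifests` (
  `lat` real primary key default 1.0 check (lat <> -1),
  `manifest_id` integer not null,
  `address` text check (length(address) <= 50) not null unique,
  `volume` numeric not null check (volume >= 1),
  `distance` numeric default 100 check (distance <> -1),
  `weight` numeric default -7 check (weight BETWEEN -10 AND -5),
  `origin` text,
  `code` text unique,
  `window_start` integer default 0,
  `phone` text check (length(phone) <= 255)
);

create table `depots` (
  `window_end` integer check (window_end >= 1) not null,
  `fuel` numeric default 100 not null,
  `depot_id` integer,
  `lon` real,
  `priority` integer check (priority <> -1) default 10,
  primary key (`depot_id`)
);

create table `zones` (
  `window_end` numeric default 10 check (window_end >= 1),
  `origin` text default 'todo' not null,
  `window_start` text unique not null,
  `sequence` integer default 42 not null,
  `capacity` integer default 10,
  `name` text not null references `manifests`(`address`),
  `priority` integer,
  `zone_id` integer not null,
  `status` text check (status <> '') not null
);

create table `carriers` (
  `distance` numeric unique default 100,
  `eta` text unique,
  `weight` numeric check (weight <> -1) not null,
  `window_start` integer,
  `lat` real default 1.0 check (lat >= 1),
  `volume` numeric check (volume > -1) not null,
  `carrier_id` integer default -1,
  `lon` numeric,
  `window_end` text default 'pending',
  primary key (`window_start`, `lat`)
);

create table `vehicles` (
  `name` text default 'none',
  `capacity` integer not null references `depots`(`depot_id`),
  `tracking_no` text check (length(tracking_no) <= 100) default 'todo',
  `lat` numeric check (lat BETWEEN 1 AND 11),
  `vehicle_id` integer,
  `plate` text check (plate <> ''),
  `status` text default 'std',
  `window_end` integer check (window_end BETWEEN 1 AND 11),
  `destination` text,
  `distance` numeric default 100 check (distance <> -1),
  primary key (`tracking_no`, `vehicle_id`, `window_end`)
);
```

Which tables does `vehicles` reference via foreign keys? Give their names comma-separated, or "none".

depots

- capacity REFERENCES depots(depot_id).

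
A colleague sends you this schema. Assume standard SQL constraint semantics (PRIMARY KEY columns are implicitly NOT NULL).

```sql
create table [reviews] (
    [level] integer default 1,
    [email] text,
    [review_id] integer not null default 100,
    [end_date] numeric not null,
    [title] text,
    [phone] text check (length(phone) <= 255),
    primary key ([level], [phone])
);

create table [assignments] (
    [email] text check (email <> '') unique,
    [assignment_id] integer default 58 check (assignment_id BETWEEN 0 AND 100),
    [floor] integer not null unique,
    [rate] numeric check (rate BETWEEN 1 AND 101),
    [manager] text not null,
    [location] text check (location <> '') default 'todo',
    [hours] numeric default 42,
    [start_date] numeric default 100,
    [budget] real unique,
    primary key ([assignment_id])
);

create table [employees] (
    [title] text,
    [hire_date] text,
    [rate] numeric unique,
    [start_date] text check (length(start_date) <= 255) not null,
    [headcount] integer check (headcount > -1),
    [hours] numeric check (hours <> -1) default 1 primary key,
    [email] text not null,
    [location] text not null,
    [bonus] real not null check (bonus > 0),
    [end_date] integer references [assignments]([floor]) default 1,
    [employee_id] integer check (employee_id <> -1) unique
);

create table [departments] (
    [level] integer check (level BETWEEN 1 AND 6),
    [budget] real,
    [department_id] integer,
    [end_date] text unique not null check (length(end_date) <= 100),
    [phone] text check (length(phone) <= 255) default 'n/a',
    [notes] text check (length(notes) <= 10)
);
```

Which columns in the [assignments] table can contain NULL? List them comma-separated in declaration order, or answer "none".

email, rate, location, hours, start_date, budget

- email: CHECK does not forbid NULL (a CHECK constraint passes when its expression is NULL) → nullable.
- assignment_id: part of the PRIMARY KEY, which implies NOT NULL → not nullable.
- floor: declared NOT NULL → not nullable.
- rate: CHECK does not forbid NULL (a CHECK constraint passes when its expression is NULL) → nullable.
- manager: declared NOT NULL → not nullable.
- location: CHECK does not forbid NULL (a CHECK constraint passes when its expression is NULL) → nullable.
- hours: DEFAULT only fills an omitted column; an explicit NULL is still allowed → nullable.
- start_date: DEFAULT only fills an omitted column; an explicit NULL is still allowed → nullable.
- budget: UNIQUE does not imply NOT NULL → nullable.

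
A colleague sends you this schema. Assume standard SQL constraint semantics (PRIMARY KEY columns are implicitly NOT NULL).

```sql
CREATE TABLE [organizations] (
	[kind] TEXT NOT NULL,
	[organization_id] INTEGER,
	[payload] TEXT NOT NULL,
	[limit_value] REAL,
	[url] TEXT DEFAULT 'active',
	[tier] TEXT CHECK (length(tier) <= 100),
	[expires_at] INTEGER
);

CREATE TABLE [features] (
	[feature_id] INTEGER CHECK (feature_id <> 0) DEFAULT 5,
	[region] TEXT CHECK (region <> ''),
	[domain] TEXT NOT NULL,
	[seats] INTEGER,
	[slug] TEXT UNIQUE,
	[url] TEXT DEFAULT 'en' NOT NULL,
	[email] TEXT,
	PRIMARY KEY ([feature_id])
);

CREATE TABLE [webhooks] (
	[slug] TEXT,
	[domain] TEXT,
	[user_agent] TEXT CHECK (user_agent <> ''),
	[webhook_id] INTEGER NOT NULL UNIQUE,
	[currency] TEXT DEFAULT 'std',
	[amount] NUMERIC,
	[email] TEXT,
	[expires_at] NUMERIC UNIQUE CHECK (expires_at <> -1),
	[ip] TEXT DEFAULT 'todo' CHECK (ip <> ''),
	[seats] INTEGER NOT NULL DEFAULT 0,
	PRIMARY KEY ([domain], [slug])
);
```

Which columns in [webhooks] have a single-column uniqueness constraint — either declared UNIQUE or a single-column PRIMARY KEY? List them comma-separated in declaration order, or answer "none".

webhook_id, expires_at

- slug: part of a composite PRIMARY KEY — only the tuple is unique, not this column on its own.
- domain: part of a composite PRIMARY KEY — only the tuple is unique, not this column on its own.
- user_agent: no UNIQUE or single-column PK constraint.
- webhook_id: declared UNIQUE → unique.
- currency: no UNIQUE or single-column PK constraint.
- amount: no UNIQUE or single-column PK constraint.
- email: no UNIQUE or single-column PK constraint.
- expires_at: declared UNIQUE → unique.
- ip: no UNIQUE or single-column PK constraint.
- seats: no UNIQUE or single-column PK constraint.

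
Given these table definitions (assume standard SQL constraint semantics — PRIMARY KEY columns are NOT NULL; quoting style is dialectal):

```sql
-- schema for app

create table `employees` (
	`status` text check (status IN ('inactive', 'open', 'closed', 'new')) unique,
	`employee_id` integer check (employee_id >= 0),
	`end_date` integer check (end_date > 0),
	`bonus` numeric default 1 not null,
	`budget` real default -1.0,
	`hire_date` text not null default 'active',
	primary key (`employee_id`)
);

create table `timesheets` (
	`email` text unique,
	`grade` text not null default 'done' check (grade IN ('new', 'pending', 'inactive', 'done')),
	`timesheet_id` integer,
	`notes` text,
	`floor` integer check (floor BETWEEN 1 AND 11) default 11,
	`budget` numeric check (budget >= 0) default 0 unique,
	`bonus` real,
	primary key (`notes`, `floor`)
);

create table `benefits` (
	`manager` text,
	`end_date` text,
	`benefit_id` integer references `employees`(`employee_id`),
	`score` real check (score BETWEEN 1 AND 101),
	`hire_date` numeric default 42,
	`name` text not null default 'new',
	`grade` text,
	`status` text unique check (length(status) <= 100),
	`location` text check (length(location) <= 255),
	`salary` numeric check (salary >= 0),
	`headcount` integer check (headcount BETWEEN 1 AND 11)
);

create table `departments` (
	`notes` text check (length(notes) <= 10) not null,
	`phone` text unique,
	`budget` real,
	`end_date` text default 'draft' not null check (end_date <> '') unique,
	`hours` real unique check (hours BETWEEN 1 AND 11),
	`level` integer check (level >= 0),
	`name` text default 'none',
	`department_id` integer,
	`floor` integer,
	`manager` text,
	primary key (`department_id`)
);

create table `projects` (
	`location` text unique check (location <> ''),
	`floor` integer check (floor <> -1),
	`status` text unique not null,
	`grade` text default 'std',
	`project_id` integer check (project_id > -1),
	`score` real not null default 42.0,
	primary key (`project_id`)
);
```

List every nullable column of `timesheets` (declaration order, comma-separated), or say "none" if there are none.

- email: UNIQUE does not imply NOT NULL → nullable.
- grade: declared NOT NULL → not nullable.
- timesheet_id: no NOT NULL constraint applies → nullable.
- notes: part of the PRIMARY KEY, which implies NOT NULL → not nullable.
- floor: part of the PRIMARY KEY, which implies NOT NULL → not nullable.
- budget: CHECK does not forbid NULL (a CHECK constraint passes when its expression is NULL) → nullable.
- bonus: no NOT NULL constraint applies → nullable.

email, timesheet_id, budget, bonus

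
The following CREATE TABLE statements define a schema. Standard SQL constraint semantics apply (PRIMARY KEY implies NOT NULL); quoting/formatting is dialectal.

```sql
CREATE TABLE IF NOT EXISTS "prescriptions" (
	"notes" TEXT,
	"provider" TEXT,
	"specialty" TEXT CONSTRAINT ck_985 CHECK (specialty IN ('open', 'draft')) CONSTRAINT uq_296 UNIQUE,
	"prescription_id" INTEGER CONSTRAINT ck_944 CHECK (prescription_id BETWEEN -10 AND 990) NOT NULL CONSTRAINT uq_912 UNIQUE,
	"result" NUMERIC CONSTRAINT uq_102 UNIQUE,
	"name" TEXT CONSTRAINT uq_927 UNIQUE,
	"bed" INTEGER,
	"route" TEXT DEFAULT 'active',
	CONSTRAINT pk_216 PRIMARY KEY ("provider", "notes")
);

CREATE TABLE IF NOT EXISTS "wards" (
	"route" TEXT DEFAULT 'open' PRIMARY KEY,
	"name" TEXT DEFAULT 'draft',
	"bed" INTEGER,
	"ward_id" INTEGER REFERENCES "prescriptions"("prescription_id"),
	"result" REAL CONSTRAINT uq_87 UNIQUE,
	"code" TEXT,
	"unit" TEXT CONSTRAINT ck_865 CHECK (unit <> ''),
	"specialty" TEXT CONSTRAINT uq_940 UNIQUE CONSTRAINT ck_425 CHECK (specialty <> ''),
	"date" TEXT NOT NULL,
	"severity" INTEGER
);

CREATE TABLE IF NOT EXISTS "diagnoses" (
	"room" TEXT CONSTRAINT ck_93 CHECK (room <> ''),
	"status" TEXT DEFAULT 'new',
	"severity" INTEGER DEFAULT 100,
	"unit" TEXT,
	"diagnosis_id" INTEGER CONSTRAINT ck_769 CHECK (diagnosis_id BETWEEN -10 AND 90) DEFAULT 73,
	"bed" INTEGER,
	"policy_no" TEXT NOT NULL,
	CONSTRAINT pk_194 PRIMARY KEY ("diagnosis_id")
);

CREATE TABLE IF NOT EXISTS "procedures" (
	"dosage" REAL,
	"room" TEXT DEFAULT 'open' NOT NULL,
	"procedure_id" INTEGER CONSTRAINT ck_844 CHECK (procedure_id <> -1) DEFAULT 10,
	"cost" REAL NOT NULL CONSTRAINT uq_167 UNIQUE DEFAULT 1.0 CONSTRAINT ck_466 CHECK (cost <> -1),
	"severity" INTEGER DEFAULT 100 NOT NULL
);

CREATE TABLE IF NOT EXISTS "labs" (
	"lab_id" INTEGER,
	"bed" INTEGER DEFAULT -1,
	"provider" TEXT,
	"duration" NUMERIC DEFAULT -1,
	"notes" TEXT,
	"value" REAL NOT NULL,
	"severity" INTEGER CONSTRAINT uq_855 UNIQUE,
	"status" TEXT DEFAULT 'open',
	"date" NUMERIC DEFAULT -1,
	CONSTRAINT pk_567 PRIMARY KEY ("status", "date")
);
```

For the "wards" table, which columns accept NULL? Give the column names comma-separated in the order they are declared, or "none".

- route: part of the PRIMARY KEY, which implies NOT NULL → not nullable.
- name: DEFAULT only fills an omitted column; an explicit NULL is still allowed → nullable.
- bed: no NOT NULL constraint applies → nullable.
- ward_id: a foreign key column may be NULL unless separately constrained → nullable.
- result: UNIQUE does not imply NOT NULL → nullable.
- code: no NOT NULL constraint applies → nullable.
- unit: CHECK does not forbid NULL (a CHECK constraint passes when its expression is NULL) → nullable.
- specialty: CHECK does not forbid NULL (a CHECK constraint passes when its expression is NULL) → nullable.
- date: declared NOT NULL → not nullable.
- severity: no NOT NULL constraint applies → nullable.

name, bed, ward_id, result, code, unit, specialty, severity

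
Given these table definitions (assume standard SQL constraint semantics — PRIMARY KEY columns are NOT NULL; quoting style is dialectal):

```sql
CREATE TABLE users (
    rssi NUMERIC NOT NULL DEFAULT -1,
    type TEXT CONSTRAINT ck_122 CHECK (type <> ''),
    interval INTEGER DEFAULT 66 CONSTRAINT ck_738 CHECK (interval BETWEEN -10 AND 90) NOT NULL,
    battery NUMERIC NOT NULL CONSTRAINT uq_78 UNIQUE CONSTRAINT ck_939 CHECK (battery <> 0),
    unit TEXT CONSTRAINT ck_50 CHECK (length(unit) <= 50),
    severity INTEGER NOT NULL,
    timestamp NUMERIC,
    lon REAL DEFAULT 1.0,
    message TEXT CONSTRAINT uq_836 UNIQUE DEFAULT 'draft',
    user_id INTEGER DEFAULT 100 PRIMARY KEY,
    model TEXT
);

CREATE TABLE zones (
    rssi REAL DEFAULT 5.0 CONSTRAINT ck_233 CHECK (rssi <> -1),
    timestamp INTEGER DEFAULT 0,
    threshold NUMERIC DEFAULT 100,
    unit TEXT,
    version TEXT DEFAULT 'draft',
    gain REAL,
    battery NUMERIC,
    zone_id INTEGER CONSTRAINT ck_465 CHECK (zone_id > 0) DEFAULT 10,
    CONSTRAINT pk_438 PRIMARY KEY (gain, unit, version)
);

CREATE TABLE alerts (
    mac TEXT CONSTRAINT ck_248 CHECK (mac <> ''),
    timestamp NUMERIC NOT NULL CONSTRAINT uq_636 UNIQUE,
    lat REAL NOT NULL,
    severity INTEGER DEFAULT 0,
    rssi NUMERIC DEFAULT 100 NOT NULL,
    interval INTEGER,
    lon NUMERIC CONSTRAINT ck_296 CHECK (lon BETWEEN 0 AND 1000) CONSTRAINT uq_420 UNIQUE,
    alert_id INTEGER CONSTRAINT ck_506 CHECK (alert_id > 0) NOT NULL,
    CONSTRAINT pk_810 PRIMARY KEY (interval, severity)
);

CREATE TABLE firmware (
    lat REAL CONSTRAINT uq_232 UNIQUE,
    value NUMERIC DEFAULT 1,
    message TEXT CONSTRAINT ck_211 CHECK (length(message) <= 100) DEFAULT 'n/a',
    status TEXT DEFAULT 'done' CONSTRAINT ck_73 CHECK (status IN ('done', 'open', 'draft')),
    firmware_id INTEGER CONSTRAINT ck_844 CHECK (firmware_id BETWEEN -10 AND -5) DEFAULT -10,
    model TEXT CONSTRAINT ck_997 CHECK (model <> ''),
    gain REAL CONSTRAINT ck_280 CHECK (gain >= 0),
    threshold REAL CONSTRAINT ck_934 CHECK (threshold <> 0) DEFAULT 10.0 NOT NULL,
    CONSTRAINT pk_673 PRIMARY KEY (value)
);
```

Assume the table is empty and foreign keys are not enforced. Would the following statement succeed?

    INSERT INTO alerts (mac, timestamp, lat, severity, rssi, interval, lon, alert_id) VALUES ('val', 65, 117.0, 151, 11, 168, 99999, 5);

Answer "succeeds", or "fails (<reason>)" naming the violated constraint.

fails (CHECK on lon)

The value 99999 for lon violates CHECK (lon BETWEEN 0 AND 1000).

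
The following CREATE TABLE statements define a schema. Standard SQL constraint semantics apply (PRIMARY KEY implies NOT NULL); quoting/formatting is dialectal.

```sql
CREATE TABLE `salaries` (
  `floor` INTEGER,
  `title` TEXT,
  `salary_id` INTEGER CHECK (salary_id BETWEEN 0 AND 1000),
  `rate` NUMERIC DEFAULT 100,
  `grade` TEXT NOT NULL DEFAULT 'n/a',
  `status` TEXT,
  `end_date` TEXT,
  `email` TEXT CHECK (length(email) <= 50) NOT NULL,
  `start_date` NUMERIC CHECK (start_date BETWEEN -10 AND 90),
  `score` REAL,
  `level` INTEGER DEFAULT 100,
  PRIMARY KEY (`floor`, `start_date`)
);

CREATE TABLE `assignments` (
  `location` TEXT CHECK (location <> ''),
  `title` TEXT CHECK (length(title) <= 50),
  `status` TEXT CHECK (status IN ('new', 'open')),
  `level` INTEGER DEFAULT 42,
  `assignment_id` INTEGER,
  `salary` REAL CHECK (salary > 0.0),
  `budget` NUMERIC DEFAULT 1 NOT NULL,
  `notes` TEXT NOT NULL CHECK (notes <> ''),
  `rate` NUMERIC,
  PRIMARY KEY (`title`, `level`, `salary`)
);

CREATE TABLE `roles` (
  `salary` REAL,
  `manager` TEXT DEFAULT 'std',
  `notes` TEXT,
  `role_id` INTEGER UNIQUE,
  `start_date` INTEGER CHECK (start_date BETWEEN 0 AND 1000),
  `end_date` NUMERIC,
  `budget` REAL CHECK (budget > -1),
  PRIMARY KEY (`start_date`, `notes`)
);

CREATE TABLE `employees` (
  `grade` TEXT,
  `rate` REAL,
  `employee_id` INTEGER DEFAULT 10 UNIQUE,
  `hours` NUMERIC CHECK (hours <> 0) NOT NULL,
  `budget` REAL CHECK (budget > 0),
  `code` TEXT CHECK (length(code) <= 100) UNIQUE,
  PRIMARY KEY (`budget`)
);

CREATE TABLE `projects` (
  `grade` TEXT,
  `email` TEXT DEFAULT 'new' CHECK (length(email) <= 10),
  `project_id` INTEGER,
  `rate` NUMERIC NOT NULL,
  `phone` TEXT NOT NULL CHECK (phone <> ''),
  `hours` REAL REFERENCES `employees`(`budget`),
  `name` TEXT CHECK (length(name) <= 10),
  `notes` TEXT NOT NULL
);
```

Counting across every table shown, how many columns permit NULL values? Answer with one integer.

25

salaries: 7 nullable (title, salary_id, rate, status, end_date, score, level — PK (floor, start_date) and explicit NOT NULL columns excluded).
assignments: 4 nullable (location, status, assignment_id, rate — PK (title, level, salary) and explicit NOT NULL columns excluded).
roles: 5 nullable (salary, manager, role_id, end_date, budget — PK (start_date, notes) and explicit NOT NULL columns excluded).
employees: 4 nullable (grade, rate, employee_id, code — PK (budget) and explicit NOT NULL columns excluded).
projects: 5 nullable (grade, email, project_id, hours, name — PK none and explicit NOT NULL columns excluded).
Total: 7 + 4 + 5 + 4 + 5 = 25.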